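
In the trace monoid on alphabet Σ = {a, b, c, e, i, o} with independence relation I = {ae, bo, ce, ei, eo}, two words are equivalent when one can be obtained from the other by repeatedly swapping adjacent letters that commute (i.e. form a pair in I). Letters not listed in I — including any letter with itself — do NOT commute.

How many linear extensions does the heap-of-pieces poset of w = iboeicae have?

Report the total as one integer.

drop 0:i onto floor
drop 1:b onto {0:i}
drop 2:o onto {0:i}
drop 3:e onto {1:b}
drop 4:i onto {1:b, 2:o}
drop 5:c onto {4:i}
drop 6:a onto {5:c}
drop 7:e onto {3:e}
ground layer = {0:i}
drop-orders for the pieces not yet dropped (sum over which currently-grounded one goes next):
  1 to go: {6} 1  {7} 1
  2 to go: {3,7} 1  {5,6} 1  {6,7} 2
  3 to go: {3,6,7} 3  {4,5,6} 1  {5,6,7} 3
  4 to go: {2,4,5,6} 1  {3,5,6,7} 6  {4,5,6,7} 4
  5 to go: {2,4,5,6,7} 5  {3,4,5,6,7} 10
  6 to go: {1,3,4,5,6,7} 10  {2,3,4,5,6,7} 15
  if 0:i drops first: 25 orders

25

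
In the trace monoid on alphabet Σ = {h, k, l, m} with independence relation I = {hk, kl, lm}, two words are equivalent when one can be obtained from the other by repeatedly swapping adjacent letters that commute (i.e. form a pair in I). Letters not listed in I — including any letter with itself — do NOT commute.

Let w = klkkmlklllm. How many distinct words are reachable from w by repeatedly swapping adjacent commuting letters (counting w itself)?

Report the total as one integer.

462

#0=k has no predecessor
#1=l has no predecessor
#2=k depends on [0:k]
#3=k depends on [2:k]
#4=m depends on [3:k]
#5=l depends on [1:l]
#6=k depends on [4:m]
#7=l depends on [5:l]
#8=l depends on [7:l]
#9=l depends on [8:l]
#10=m depends on [6:k]
sources: [0:k, 1:l]
N(rest) = Σ N(rest − s) over sources s of rest; N(one piece) = 1:
  size 1 → [9]=1  [10]=1
  size 2 → [6,10]=1  [8,9]=1  [9,10]=2
  size 3 → [4,6,10]=1  [6,9,10]=3  [7,8,9]=1  [8,9,10]=3
  size 4 → [3,4,6,10]=1  [4,6,9,10]=4  [5,7,8,9]=1  [6,8,9,10]=6  [7,8,9,10]=4
  size 5 → [1,5,7,8,9]=1  [2,3,4,6,10]=1  [3,4,6,9,10]=5  [4,6,8,9,10]=10  [5,7,8,9,10]=5  [6,7,8,9,10]=10
  size 6 → [0,2,3,4,6,10]=1  [1,5,7,8,9,10]=6  [2,3,4,6,9,10]=6  [3,4,6,8,9,10]=15  [4,6,7,8,9,10]=20  [5,6,7,8,9,10]=15
  size 7 → [0,2,3,4,6,9,10]=7  [1,5,6,7,8,9,10]=21  [2,3,4,6,8,9,10]=21  [3,4,6,7,8,9,10]=35  [4,5,6,7,8,9,10]=35
  size 8 → [0,2,3,4,6,8,9,10]=28  [1,4,5,6,7,8,9,10]=56  [2,3,4,6,7,8,9,10]=56  [3,4,5,6,7,8,9,10]=70
  size 9 → [0,2,3,4,6,7,8,9,10]=84  [1,3,4,5,6,7,8,9,10]=126  [2,3,4,5,6,7,8,9,10]=126
  first=0(k) contributes 252
  first=1(l) contributes 210
|[w]| = 462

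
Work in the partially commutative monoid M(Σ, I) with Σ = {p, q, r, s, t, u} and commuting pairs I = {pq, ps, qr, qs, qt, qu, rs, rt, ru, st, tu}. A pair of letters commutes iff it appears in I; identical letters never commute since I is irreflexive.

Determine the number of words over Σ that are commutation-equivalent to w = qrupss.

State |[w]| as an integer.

54

piece 0:q — minimal
piece 1:r — minimal
piece 2:u — minimal
piece 3:p rests on {1:r, 2:u}
piece 4:s rests on {2:u}
piece 5:s rests on {4:s}
minimal pieces: {0:q, 1:r, 2:u}
ways to finish when only these pieces remain (= sum over removing one remaining piece with nothing left below it):
  1 left: {0}→1  {3}→1  {5}→1
  2 left: {0,3}→2  {0,5}→2  {1,3}→1  {3,5}→2  {4,5}→1
  3 left: {0,1,3}→3  {0,3,5}→6  {0,4,5}→3  {1,3,5}→3  {3,4,5}→3
  4 left: {0,1,3,5}→12  {0,3,4,5}→12  {1,3,4,5}→6  {2,3,4,5}→3
  placing 0:q first → 9 extensions
  placing 1:r first → 15 extensions
  placing 2:u first → 30 extensions
total linear extensions = 54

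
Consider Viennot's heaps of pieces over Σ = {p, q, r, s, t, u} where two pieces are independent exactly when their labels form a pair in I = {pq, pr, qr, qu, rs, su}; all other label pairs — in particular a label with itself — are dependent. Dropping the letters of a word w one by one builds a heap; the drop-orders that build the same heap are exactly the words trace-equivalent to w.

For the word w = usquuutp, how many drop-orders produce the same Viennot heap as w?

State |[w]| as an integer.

15

#0=u has no predecessor
#1=s has no predecessor
#2=q depends on [1:s]
#3=u depends on [0:u]
#4=u depends on [3:u]
#5=u depends on [4:u]
#6=t depends on [2:q, 5:u]
#7=p depends on [6:t]
sources: [0:u, 1:s]
N(rest) = Σ N(rest − s) over sources s of rest; N(one piece) = 1:
  size 1 → [7]=1
  size 2 → [6,7]=1
  size 3 → [2,6,7]=1  [5,6,7]=1
  size 4 → [1,2,6,7]=1  [2,5,6,7]=2  [4,5,6,7]=1
  size 5 → [1,2,5,6,7]=3  [2,4,5,6,7]=3  [3,4,5,6,7]=1
  size 6 → [0,3,4,5,6,7]=1  [1,2,4,5,6,7]=6  [2,3,4,5,6,7]=4
  first=0(u) contributes 10
  first=1(s) contributes 5
|[w]| = 15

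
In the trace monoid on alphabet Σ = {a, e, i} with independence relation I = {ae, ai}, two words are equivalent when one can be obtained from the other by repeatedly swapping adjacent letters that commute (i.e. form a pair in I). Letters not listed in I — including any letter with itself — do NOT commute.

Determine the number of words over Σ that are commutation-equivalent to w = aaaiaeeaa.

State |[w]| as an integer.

#0=a has no predecessor
#1=a depends on [0:a]
#2=a depends on [1:a]
#3=i has no predecessor
#4=a depends on [2:a]
#5=e depends on [3:i]
#6=e depends on [5:e]
#7=a depends on [4:a]
#8=a depends on [7:a]
sources: [0:a, 3:i]
N(rest) = Σ N(rest − s) over sources s of rest; N(one piece) = 1:
  size 1 → [6]=1  [8]=1
  size 2 → [5,6]=1  [6,8]=2  [7,8]=1
  size 3 → [3,5,6]=1  [4,7,8]=1  [5,6,8]=3  [6,7,8]=3
  size 4 → [2,4,7,8]=1  [3,5,6,8]=4  [4,6,7,8]=4  [5,6,7,8]=6
  size 5 → [1,2,4,7,8]=1  [2,4,6,7,8]=5  [3,5,6,7,8]=10  [4,5,6,7,8]=10
  size 6 → [0,1,2,4,7,8]=1  [1,2,4,6,7,8]=6  [2,4,5,6,7,8]=15  [3,4,5,6,7,8]=20
  size 7 → [0,1,2,4,6,7,8]=7  [1,2,4,5,6,7,8]=21  [2,3,4,5,6,7,8]=35
  first=0(a) contributes 56
  first=3(i) contributes 28
|[w]| = 84

84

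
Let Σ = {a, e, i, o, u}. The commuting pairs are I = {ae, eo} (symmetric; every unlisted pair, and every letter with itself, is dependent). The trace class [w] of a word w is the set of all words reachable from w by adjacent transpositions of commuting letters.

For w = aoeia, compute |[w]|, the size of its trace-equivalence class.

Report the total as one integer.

3

drop 0:a onto floor
drop 1:o onto {0:a}
drop 2:e onto floor
drop 3:i onto {1:o, 2:e}
drop 4:a onto {3:i}
ground layer = {0:a, 2:e}
drop-orders for the pieces not yet dropped (sum over which currently-grounded one goes next):
  1 to go: {4} 1
  2 to go: {3,4} 1
  3 to go: {1,3,4} 1  {2,3,4} 1
  if 0:a drops first: 2 orders
  if 2:e drops first: 1 orders
heap linearizations: 3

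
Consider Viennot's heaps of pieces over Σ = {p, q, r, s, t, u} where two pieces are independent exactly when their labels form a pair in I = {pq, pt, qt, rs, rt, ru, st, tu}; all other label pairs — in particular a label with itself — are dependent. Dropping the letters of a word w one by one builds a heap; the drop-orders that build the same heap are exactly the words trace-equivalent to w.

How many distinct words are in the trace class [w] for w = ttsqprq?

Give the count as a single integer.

0(t) covers ∅
1(t) covers 0:t
2(s) covers ∅
3(q) covers 2:s
4(p) covers 2:s
5(r) covers 3:q, 4:p
6(q) covers 5:r
floor of heap: 0:t, 2:s
completions by unplaced set U, small U first (add the entries for U minus each lowest piece of U):
  |U|=1: {1}:1  {6}:1
  |U|=2: {0,1}:1  {1,6}:2  {5,6}:1
  |U|=3: {0,1,6}:3  {1,5,6}:3  {3,5,6}:1  {4,5,6}:1
  |U|=4: {0,1,5,6}:6  {1,3,5,6}:4  {1,4,5,6}:4  {3,4,5,6}:2
  |U|=5: {0,1,3,5,6}:10  {0,1,4,5,6}:10  {1,3,4,5,6}:10  {2,3,4,5,6}:2
  start at 0(t): 12
  start at 2(s): 30
sum over floor = 42

42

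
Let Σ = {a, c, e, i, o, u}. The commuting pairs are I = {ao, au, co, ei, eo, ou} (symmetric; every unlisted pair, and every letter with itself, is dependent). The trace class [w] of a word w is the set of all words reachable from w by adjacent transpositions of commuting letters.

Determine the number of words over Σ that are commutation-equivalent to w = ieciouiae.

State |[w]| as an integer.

4

drop 0:i onto floor
drop 1:e onto floor
drop 2:c onto {0:i, 1:e}
drop 3:i onto {2:c}
drop 4:o onto {3:i}
drop 5:u onto {3:i}
drop 6:i onto {4:o, 5:u}
drop 7:a onto {6:i}
drop 8:e onto {7:a}
ground layer = {0:i, 1:e}
drop-orders for the pieces not yet dropped (sum over which currently-grounded one goes next):
  1 to go: {8} 1
  2 to go: {7,8} 1
  3 to go: {6,7,8} 1
  4 to go: {4,6,7,8} 1  {5,6,7,8} 1
  5 to go: {4,5,6,7,8} 2
  6 to go: {3,4,5,6,7,8} 2
  7 to go: {2,3,4,5,6,7,8} 2
  if 0:i drops first: 2 orders
  if 1:e drops first: 2 orders
heap linearizations: 4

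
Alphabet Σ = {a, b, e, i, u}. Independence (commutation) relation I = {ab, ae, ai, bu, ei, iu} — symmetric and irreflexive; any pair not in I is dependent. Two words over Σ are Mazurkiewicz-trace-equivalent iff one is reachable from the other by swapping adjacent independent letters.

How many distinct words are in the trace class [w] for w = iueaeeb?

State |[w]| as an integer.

29

drop 0:i onto floor
drop 1:u onto floor
drop 2:e onto {1:u}
drop 3:a onto {1:u}
drop 4:e onto {2:e}
drop 5:e onto {4:e}
drop 6:b onto {0:i, 5:e}
ground layer = {0:i, 1:u}
drop-orders for the pieces not yet dropped (sum over which currently-grounded one goes next):
  1 to go: {3} 1  {6} 1
  2 to go: {0,6} 1  {3,6} 2  {5,6} 1
  3 to go: {0,3,6} 3  {0,5,6} 2  {3,5,6} 3  {4,5,6} 1
  4 to go: {0,3,5,6} 8  {0,4,5,6} 3  {2,4,5,6} 1  {3,4,5,6} 4
  5 to go: {0,2,4,5,6} 4  {0,3,4,5,6} 15  {2,3,4,5,6} 5
  if 0:i drops first: 5 orders
  if 1:u drops first: 24 orders
heap linearizations: 29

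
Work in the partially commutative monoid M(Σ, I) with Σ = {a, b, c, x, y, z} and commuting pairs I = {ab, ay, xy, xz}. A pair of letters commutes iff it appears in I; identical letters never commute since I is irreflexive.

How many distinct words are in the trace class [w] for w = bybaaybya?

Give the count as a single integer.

drop 0:b onto floor
drop 1:y onto {0:b}
drop 2:b onto {1:y}
drop 3:a onto floor
drop 4:a onto {3:a}
drop 5:y onto {2:b}
drop 6:b onto {5:y}
drop 7:y onto {6:b}
drop 8:a onto {4:a}
ground layer = {0:b, 3:a}
drop-orders for the pieces not yet dropped (sum over which currently-grounded one goes next):
  1 to go: {7} 1  {8} 1
  2 to go: {4,8} 1  {6,7} 1  {7,8} 2
  3 to go: {3,4,8} 1  {4,7,8} 3  {5,6,7} 1  {6,7,8} 3
  4 to go: {2,5,6,7} 1  {3,4,7,8} 4  {4,6,7,8} 6  {5,6,7,8} 4
  5 to go: {1,2,5,6,7} 1  {2,5,6,7,8} 5  {3,4,6,7,8} 10  {4,5,6,7,8} 10
  6 to go: {0,1,2,5,6,7} 1  {1,2,5,6,7,8} 6  {2,4,5,6,7,8} 15  {3,4,5,6,7,8} 20
  7 to go: {0,1,2,5,6,7,8} 7  {1,2,4,5,6,7,8} 21  {2,3,4,5,6,7,8} 35
  if 0:b drops first: 56 orders
  if 3:a drops first: 28 orders
heap linearizations: 84

84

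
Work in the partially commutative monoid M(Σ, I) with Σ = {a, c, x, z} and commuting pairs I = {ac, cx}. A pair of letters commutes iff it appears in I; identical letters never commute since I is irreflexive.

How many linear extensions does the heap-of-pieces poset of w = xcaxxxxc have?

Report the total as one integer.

drop 0:x onto floor
drop 1:c onto floor
drop 2:a onto {0:x}
drop 3:x onto {2:a}
drop 4:x onto {3:x}
drop 5:x onto {4:x}
drop 6:x onto {5:x}
drop 7:c onto {1:c}
ground layer = {0:x, 1:c}
drop-orders for the pieces not yet dropped (sum over which currently-grounded one goes next):
  1 to go: {6} 1  {7} 1
  2 to go: {1,7} 1  {5,6} 1  {6,7} 2
  3 to go: {1,6,7} 3  {4,5,6} 1  {5,6,7} 3
  4 to go: {1,5,6,7} 6  {3,4,5,6} 1  {4,5,6,7} 4
  5 to go: {1,4,5,6,7} 10  {2,3,4,5,6} 1  {3,4,5,6,7} 5
  6 to go: {0,2,3,4,5,6} 1  {1,3,4,5,6,7} 15  {2,3,4,5,6,7} 6
  if 0:x drops first: 21 orders
  if 1:c drops first: 7 orders
heap linearizations: 28

28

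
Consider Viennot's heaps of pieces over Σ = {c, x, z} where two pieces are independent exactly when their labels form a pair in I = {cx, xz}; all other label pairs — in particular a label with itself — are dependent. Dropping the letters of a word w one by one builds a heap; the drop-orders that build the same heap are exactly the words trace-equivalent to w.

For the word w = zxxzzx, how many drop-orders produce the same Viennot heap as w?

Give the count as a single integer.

#0=z has no predecessor
#1=x has no predecessor
#2=x depends on [1:x]
#3=z depends on [0:z]
#4=z depends on [3:z]
#5=x depends on [2:x]
sources: [0:z, 1:x]
N(rest) = Σ N(rest − s) over sources s of rest; N(one piece) = 1:
  size 1 → [4]=1  [5]=1
  size 2 → [2,5]=1  [3,4]=1  [4,5]=2
  size 3 → [0,3,4]=1  [1,2,5]=1  [2,4,5]=3  [3,4,5]=3
  size 4 → [0,3,4,5]=4  [1,2,4,5]=4  [2,3,4,5]=6
  first=0(z) contributes 10
  first=1(x) contributes 10
|[w]| = 20

20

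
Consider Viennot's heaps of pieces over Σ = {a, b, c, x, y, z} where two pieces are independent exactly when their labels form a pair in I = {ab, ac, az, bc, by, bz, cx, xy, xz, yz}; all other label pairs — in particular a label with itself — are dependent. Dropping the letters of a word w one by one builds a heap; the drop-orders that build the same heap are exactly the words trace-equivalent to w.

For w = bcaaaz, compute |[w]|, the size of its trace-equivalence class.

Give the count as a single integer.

60

drop 0:b onto floor
drop 1:c onto floor
drop 2:a onto floor
drop 3:a onto {2:a}
drop 4:a onto {3:a}
drop 5:z onto {1:c}
ground layer = {0:b, 1:c, 2:a}
drop-orders for the pieces not yet dropped (sum over which currently-grounded one goes next):
  1 to go: {0} 1  {4} 1  {5} 1
  2 to go: {0,4} 2  {0,5} 2  {1,5} 1  {3,4} 1  {4,5} 2
  3 to go: {0,1,5} 3  {0,3,4} 3  {0,4,5} 6  {1,4,5} 3  {2,3,4} 1  {3,4,5} 3
  4 to go: {0,1,4,5} 12  {0,2,3,4} 4  {0,3,4,5} 12  {1,3,4,5} 6  {2,3,4,5} 4
  if 0:b drops first: 10 orders
  if 1:c drops first: 20 orders
  if 2:a drops first: 30 orders
heap linearizations: 60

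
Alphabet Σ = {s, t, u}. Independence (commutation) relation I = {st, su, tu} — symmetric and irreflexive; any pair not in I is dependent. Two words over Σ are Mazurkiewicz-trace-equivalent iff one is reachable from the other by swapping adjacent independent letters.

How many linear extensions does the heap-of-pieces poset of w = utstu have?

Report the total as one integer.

30

drop 0:u onto floor
drop 1:t onto floor
drop 2:s onto floor
drop 3:t onto {1:t}
drop 4:u onto {0:u}
ground layer = {0:u, 1:t, 2:s}
drop-orders for the pieces not yet dropped (sum over which currently-grounded one goes next):
  1 to go: {2} 1  {3} 1  {4} 1
  2 to go: {0,4} 1  {1,3} 1  {2,3} 2  {2,4} 2  {3,4} 2
  3 to go: {0,2,4} 3  {0,3,4} 3  {1,2,3} 3  {1,3,4} 3  {2,3,4} 6
  if 0:u drops first: 12 orders
  if 1:t drops first: 12 orders
  if 2:s drops first: 6 orders
heap linearizations: 30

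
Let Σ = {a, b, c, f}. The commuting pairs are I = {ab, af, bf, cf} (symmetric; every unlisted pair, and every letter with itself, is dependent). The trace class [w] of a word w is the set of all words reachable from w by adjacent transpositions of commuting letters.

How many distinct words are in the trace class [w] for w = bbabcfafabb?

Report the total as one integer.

1320

0(b) covers ∅
1(b) covers 0:b
2(a) covers ∅
3(b) covers 1:b
4(c) covers 2:a, 3:b
5(f) covers ∅
6(a) covers 4:c
7(f) covers 5:f
8(a) covers 6:a
9(b) covers 4:c
10(b) covers 9:b
floor of heap: 0:b, 2:a, 5:f
completions by unplaced set U, small U first (add the entries for U minus each lowest piece of U):
  |U|=1: {7}:1  {8}:1  {10}:1
  |U|=2: {5,7}:1  {6,8}:1  {7,8}:2  {7,10}:2  {8,10}:2  {9,10}:1
  |U|=3: {5,7,8}:3  {5,7,10}:3  {6,7,8}:3  {6,8,10}:3  {7,8,10}:6  {7,9,10}:3  {8,9,10}:3
  |U|=4: {5,6,7,8}:6  {5,7,8,10}:12  {5,7,9,10}:6  {6,7,8,10}:12  {6,8,9,10}:6  {7,8,9,10}:12
  |U|=5: {4,6,8,9,10}:6  {5,6,7,8,10}:30  {5,7,8,9,10}:30  {6,7,8,9,10}:30
  |U|=6: {2,4,6,8,9,10}:6  {3,4,6,8,9,10}:6  {4,6,7,8,9,10}:36  {5,6,7,8,9,10}:90
  |U|=7: {1,3,4,6,8,9,10}:6  {2,3,4,6,8,9,10}:12  {2,4,6,7,8,9,10}:42  {3,4,6,7,8,9,10}:42  {4,5,6,7,8,9,10}:126
  |U|=8: {0,1,3,4,6,8,9,10}:6  {1,2,3,4,6,8,9,10}:18  {1,3,4,6,7,8,9,10}:48  {2,3,4,6,7,8,9,10}:96  {2,4,5,6,7,8,9,10}:168  {3,4,5,6,7,8,9,10}:168
  |U|=9: {0,1,2,3,4,6,8,9,10}:24  {0,1,3,4,6,7,8,9,10}:54  {1,2,3,4,6,7,8,9,10}:162  {1,3,4,5,6,7,8,9,10}:216  {2,3,4,5,6,7,8,9,10}:432
  start at 0(b): 810
  start at 2(a): 270
  start at 5(f): 240
sum over floor = 1320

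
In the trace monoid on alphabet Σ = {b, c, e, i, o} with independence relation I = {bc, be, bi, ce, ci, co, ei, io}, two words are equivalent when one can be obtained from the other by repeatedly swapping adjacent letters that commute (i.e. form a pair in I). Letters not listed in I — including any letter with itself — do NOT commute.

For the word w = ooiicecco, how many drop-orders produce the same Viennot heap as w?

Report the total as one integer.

1260

piece 0:o — minimal
piece 1:o rests on {0:o}
piece 2:i — minimal
piece 3:i rests on {2:i}
piece 4:c — minimal
piece 5:e rests on {1:o}
piece 6:c rests on {4:c}
piece 7:c rests on {6:c}
piece 8:o rests on {5:e}
minimal pieces: {0:o, 2:i, 4:c}
ways to finish when only these pieces remain (= sum over removing one remaining piece with nothing left below it):
  1 left: {3}→1  {7}→1  {8}→1
  2 left: {2,3}→1  {3,7}→2  {3,8}→2  {5,8}→1  {6,7}→1  {7,8}→2
  3 left: {1,5,8}→1  {2,3,7}→3  {2,3,8}→3  {3,5,8}→3  {3,6,7}→3  {3,7,8}→6  {4,6,7}→1  {5,7,8}→3  {6,7,8}→3
  4 left: {0,1,5,8}→1  {1,3,5,8}→4  {1,5,7,8}→4  {2,3,5,8}→6  {2,3,6,7}→6  {2,3,7,8}→12  {3,4,6,7}→4  {3,5,7,8}→12  {3,6,7,8}→12  {4,6,7,8}→4  {5,6,7,8}→6
  5 left: {0,1,3,5,8}→5  {0,1,5,7,8}→5  {1,2,3,5,8}→10  {1,3,5,7,8}→20  {1,5,6,7,8}→10  {2,3,4,6,7}→10  {2,3,5,7,8}→30  {2,3,6,7,8}→30  {3,4,6,7,8}→20  {3,5,6,7,8}→30  {4,5,6,7,8}→10
  6 left: {0,1,2,3,5,8}→15  {0,1,3,5,7,8}→30  {0,1,5,6,7,8}→15  {1,2,3,5,7,8}→60  {1,3,5,6,7,8}→60  {1,4,5,6,7,8}→20  {2,3,4,6,7,8}→60  {2,3,5,6,7,8}→90  {3,4,5,6,7,8}→60
  7 left: {0,1,2,3,5,7,8}→105  {0,1,3,5,6,7,8}→105  {0,1,4,5,6,7,8}→35  {1,2,3,5,6,7,8}→210  {1,3,4,5,6,7,8}→140  {2,3,4,5,6,7,8}→210
  placing 0:o first → 560 extensions
  placing 2:i first → 280 extensions
  placing 4:c first → 420 extensions
total linear extensions = 1260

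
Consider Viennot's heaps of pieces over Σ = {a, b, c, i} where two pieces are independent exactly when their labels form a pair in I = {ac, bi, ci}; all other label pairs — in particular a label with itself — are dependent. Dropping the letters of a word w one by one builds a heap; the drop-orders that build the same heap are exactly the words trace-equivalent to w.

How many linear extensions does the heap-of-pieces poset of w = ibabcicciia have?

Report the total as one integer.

piece 0:i — minimal
piece 1:b — minimal
piece 2:a rests on {0:i, 1:b}
piece 3:b rests on {2:a}
piece 4:c rests on {3:b}
piece 5:i rests on {2:a}
piece 6:c rests on {4:c}
piece 7:c rests on {6:c}
piece 8:i rests on {5:i}
piece 9:i rests on {8:i}
piece 10:a rests on {3:b, 9:i}
minimal pieces: {0:i, 1:b}
ways to finish when only these pieces remain (= sum over removing one remaining piece with nothing left below it):
  1 left: {7}→1  {10}→1
  2 left: {6,7}→1  {7,10}→2  {9,10}→1
  3 left: {4,6,7}→1  {6,7,10}→3  {7,9,10}→3  {8,9,10}→1
  4 left: {4,6,7,10}→4  {5,8,9,10}→1  {6,7,9,10}→6  {7,8,9,10}→4
  5 left: {3,4,6,7,10}→4  {4,6,7,9,10}→10  {5,7,8,9,10}→5  {6,7,8,9,10}→10
  6 left: {3,4,6,7,9,10}→14  {4,6,7,8,9,10}→20  {5,6,7,8,9,10}→15
  7 left: {3,4,6,7,8,9,10}→34  {4,5,6,7,8,9,10}→35
  8 left: {3,4,5,6,7,8,9,10}→69
  9 left: {2,3,4,5,6,7,8,9,10}→69
  placing 0:i first → 69 extensions
  placing 1:b first → 69 extensions
total linear extensions = 138

138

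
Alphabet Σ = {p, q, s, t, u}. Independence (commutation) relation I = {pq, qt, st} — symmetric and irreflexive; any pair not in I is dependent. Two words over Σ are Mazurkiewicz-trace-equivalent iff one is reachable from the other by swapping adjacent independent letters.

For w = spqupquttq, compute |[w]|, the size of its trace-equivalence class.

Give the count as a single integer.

12

0(s) covers ∅
1(p) covers 0:s
2(q) covers 0:s
3(u) covers 1:p, 2:q
4(p) covers 3:u
5(q) covers 3:u
6(u) covers 4:p, 5:q
7(t) covers 6:u
8(t) covers 7:t
9(q) covers 6:u
floor of heap: 0:s
completions by unplaced set U, small U first (add the entries for U minus each lowest piece of U):
  |U|=1: {8}:1  {9}:1
  |U|=2: {7,8}:1  {8,9}:2
  |U|=3: {7,8,9}:3
  |U|=4: {6,7,8,9}:3
  |U|=5: {4,6,7,8,9}:3  {5,6,7,8,9}:3
  |U|=6: {4,5,6,7,8,9}:6
  |U|=7: {3,4,5,6,7,8,9}:6
  |U|=8: {1,3,4,5,6,7,8,9}:6  {2,3,4,5,6,7,8,9}:6
  start at 0(s): 12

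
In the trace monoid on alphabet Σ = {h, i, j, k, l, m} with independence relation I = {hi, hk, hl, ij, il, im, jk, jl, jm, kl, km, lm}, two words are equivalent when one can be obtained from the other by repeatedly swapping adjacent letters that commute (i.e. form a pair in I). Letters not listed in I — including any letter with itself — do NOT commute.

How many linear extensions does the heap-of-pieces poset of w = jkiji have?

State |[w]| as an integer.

10

piece 0:j — minimal
piece 1:k — minimal
piece 2:i rests on {1:k}
piece 3:j rests on {0:j}
piece 4:i rests on {2:i}
minimal pieces: {0:j, 1:k}
ways to finish when only these pieces remain (= sum over removing one remaining piece with nothing left below it):
  1 left: {3}→1  {4}→1
  2 left: {0,3}→1  {2,4}→1  {3,4}→2
  3 left: {0,3,4}→3  {1,2,4}→1  {2,3,4}→3
  placing 0:j first → 4 extensions
  placing 1:k first → 6 extensions
total linear extensions = 10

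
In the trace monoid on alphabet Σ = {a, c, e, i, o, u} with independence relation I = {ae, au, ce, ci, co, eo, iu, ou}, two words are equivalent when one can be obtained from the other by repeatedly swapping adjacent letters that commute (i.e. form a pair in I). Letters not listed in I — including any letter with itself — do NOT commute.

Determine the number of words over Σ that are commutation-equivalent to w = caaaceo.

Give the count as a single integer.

#0=c has no predecessor
#1=a depends on [0:c]
#2=a depends on [1:a]
#3=a depends on [2:a]
#4=c depends on [3:a]
#5=e has no predecessor
#6=o depends on [3:a]
sources: [0:c, 5:e]
N(rest) = Σ N(rest − s) over sources s of rest; N(one piece) = 1:
  size 1 → [4]=1  [5]=1  [6]=1
  size 2 → [4,5]=2  [4,6]=2  [5,6]=2
  size 3 → [3,4,6]=2  [4,5,6]=6
  size 4 → [2,3,4,6]=2  [3,4,5,6]=8
  size 5 → [1,2,3,4,6]=2  [2,3,4,5,6]=10
  first=0(c) contributes 12
  first=5(e) contributes 2
|[w]| = 14

14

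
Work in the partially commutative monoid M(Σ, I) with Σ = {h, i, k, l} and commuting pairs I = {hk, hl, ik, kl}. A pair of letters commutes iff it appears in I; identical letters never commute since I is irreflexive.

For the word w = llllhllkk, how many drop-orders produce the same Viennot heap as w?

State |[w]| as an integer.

252

0(l) covers ∅
1(l) covers 0:l
2(l) covers 1:l
3(l) covers 2:l
4(h) covers ∅
5(l) covers 3:l
6(l) covers 5:l
7(k) covers ∅
8(k) covers 7:k
floor of heap: 0:l, 4:h, 7:k
completions by unplaced set U, small U first (add the entries for U minus each lowest piece of U):
  |U|=1: {4}:1  {6}:1  {8}:1
  |U|=2: {4,6}:2  {4,8}:2  {5,6}:1  {6,8}:2  {7,8}:1
  |U|=3: {3,5,6}:1  {4,5,6}:3  {4,6,8}:6  {4,7,8}:3  {5,6,8}:3  {6,7,8}:3
  |U|=4: {2,3,5,6}:1  {3,4,5,6}:4  {3,5,6,8}:4  {4,5,6,8}:12  {4,6,7,8}:12  {5,6,7,8}:6
  |U|=5: {1,2,3,5,6}:1  {2,3,4,5,6}:5  {2,3,5,6,8}:5  {3,4,5,6,8}:20  {3,5,6,7,8}:10  {4,5,6,7,8}:30
  |U|=6: {0,1,2,3,5,6}:1  {1,2,3,4,5,6}:6  {1,2,3,5,6,8}:6  {2,3,4,5,6,8}:30  {2,3,5,6,7,8}:15  {3,4,5,6,7,8}:60
  |U|=7: {0,1,2,3,4,5,6}:7  {0,1,2,3,5,6,8}:7  {1,2,3,4,5,6,8}:42  {1,2,3,5,6,7,8}:21  {2,3,4,5,6,7,8}:105
  start at 0(l): 168
  start at 4(h): 28
  start at 7(k): 56
sum over floor = 252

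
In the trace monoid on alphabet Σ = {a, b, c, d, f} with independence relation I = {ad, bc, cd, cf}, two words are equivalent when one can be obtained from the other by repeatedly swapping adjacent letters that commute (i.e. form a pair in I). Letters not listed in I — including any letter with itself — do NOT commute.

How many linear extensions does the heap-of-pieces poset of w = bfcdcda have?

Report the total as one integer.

31

drop 0:b onto floor
drop 1:f onto {0:b}
drop 2:c onto floor
drop 3:d onto {1:f}
drop 4:c onto {2:c}
drop 5:d onto {3:d}
drop 6:a onto {1:f, 4:c}
ground layer = {0:b, 2:c}
drop-orders for the pieces not yet dropped (sum over which currently-grounded one goes next):
  1 to go: {5} 1  {6} 1
  2 to go: {3,5} 1  {4,6} 1  {5,6} 2
  3 to go: {2,4,6} 1  {3,5,6} 3  {4,5,6} 3
  4 to go: {1,3,5,6} 3  {2,4,5,6} 4  {3,4,5,6} 6
  5 to go: {0,1,3,5,6} 3  {1,3,4,5,6} 9  {2,3,4,5,6} 10
  if 0:b drops first: 19 orders
  if 2:c drops first: 12 orders
heap linearizations: 31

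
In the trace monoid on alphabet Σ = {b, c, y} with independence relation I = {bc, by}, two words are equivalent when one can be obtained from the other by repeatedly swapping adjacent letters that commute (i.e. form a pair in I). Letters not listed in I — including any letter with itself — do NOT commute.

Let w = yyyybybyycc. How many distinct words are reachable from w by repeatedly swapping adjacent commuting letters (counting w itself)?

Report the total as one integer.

drop 0:y onto floor
drop 1:y onto {0:y}
drop 2:y onto {1:y}
drop 3:y onto {2:y}
drop 4:b onto floor
drop 5:y onto {3:y}
drop 6:b onto {4:b}
drop 7:y onto {5:y}
drop 8:y onto {7:y}
drop 9:c onto {8:y}
drop 10:c onto {9:c}
ground layer = {0:y, 4:b}
drop-orders for the pieces not yet dropped (sum over which currently-grounded one goes next):
  1 to go: {6} 1  {10} 1
  2 to go: {4,6} 1  {6,10} 2  {9,10} 1
  3 to go: {4,6,10} 3  {6,9,10} 3  {8,9,10} 1
  4 to go: {4,6,9,10} 6  {6,8,9,10} 4  {7,8,9,10} 1
  5 to go: {4,6,8,9,10} 10  {5,7,8,9,10} 1  {6,7,8,9,10} 5
  6 to go: {3,5,7,8,9,10} 1  {4,6,7,8,9,10} 15  {5,6,7,8,9,10} 6
  7 to go: {2,3,5,7,8,9,10} 1  {3,5,6,7,8,9,10} 7  {4,5,6,7,8,9,10} 21
  8 to go: {1,2,3,5,7,8,9,10} 1  {2,3,5,6,7,8,9,10} 8  {3,4,5,6,7,8,9,10} 28
  9 to go: {0,1,2,3,5,7,8,9,10} 1  {1,2,3,5,6,7,8,9,10} 9  {2,3,4,5,6,7,8,9,10} 36
  if 0:y drops first: 45 orders
  if 4:b drops first: 10 orders
heap linearizations: 55

55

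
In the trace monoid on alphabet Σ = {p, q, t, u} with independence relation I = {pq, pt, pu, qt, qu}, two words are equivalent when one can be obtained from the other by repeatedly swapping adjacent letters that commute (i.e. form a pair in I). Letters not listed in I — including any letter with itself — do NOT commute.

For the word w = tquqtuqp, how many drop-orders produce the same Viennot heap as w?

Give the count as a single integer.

#0=t has no predecessor
#1=q has no predecessor
#2=u depends on [0:t]
#3=q depends on [1:q]
#4=t depends on [2:u]
#5=u depends on [4:t]
#6=q depends on [3:q]
#7=p has no predecessor
sources: [0:t, 1:q, 7:p]
N(rest) = Σ N(rest − s) over sources s of rest; N(one piece) = 1:
  size 1 → [5]=1  [6]=1  [7]=1
  size 2 → [3,6]=1  [4,5]=1  [5,6]=2  [5,7]=2  [6,7]=2
  size 3 → [1,3,6]=1  [2,4,5]=1  [3,5,6]=3  [3,6,7]=3  [4,5,6]=3  [4,5,7]=3  [5,6,7]=6
  size 4 → [0,2,4,5]=1  [1,3,5,6]=4  [1,3,6,7]=4  [2,4,5,6]=4  [2,4,5,7]=4  [3,4,5,6]=6  [3,5,6,7]=12  [4,5,6,7]=12
  size 5 → [0,2,4,5,6]=5  [0,2,4,5,7]=5  [1,3,4,5,6]=10  [1,3,5,6,7]=20  [2,3,4,5,6]=10  [2,4,5,6,7]=20  [3,4,5,6,7]=30
  size 6 → [0,2,3,4,5,6]=15  [0,2,4,5,6,7]=30  [1,2,3,4,5,6]=20  [1,3,4,5,6,7]=60  [2,3,4,5,6,7]=60
  first=0(t) contributes 140
  first=1(q) contributes 105
  first=7(p) contributes 35
|[w]| = 280

280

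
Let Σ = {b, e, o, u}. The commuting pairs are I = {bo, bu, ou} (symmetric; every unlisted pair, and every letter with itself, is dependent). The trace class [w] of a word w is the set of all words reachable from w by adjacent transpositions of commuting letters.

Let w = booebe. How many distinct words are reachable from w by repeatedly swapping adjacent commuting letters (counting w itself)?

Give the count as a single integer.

0(b) covers ∅
1(o) covers ∅
2(o) covers 1:o
3(e) covers 0:b, 2:o
4(b) covers 3:e
5(e) covers 4:b
floor of heap: 0:b, 1:o
completions by unplaced set U, small U first (add the entries for U minus each lowest piece of U):
  |U|=1: {5}:1
  |U|=2: {4,5}:1
  |U|=3: {3,4,5}:1
  |U|=4: {0,3,4,5}:1  {2,3,4,5}:1
  start at 0(b): 1
  start at 1(o): 2
sum over floor = 3

3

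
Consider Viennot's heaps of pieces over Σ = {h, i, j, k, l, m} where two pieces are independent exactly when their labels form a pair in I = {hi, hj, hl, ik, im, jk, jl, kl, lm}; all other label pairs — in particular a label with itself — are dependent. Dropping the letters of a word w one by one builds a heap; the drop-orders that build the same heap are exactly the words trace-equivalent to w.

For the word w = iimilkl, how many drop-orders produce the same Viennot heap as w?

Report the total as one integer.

21

drop 0:i onto floor
drop 1:i onto {0:i}
drop 2:m onto floor
drop 3:i onto {1:i}
drop 4:l onto {3:i}
drop 5:k onto {2:m}
drop 6:l onto {4:l}
ground layer = {0:i, 2:m}
drop-orders for the pieces not yet dropped (sum over which currently-grounded one goes next):
  1 to go: {5} 1  {6} 1
  2 to go: {2,5} 1  {4,6} 1  {5,6} 2
  3 to go: {2,5,6} 3  {3,4,6} 1  {4,5,6} 3
  4 to go: {1,3,4,6} 1  {2,4,5,6} 6  {3,4,5,6} 4
  5 to go: {0,1,3,4,6} 1  {1,3,4,5,6} 5  {2,3,4,5,6} 10
  if 0:i drops first: 15 orders
  if 2:m drops first: 6 orders
heap linearizations: 21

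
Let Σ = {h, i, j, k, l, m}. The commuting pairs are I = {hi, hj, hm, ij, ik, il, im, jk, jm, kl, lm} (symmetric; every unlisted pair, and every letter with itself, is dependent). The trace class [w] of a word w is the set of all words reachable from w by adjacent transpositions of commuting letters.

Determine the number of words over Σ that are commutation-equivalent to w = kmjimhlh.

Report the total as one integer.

320

0(k) covers ∅
1(m) covers 0:k
2(j) covers ∅
3(i) covers ∅
4(m) covers 1:m
5(h) covers 0:k
6(l) covers 2:j, 5:h
7(h) covers 6:l
floor of heap: 0:k, 2:j, 3:i
completions by unplaced set U, small U first (add the entries for U minus each lowest piece of U):
  |U|=1: {3}:1  {4}:1  {7}:1
  |U|=2: {1,4}:1  {3,4}:2  {3,7}:2  {4,7}:2  {6,7}:1
  |U|=3: {1,3,4}:3  {1,4,7}:3  {2,6,7}:1  {3,4,7}:6  {3,6,7}:3  {4,6,7}:3  {5,6,7}:1
  |U|=4: {1,3,4,7}:12  {1,4,6,7}:6  {2,3,6,7}:4  {2,4,6,7}:4  {2,5,6,7}:2  {3,4,6,7}:12  {3,5,6,7}:4  {4,5,6,7}:4
  |U|=5: {1,2,4,6,7}:10  {1,3,4,6,7}:30  {1,4,5,6,7}:10  {2,3,4,6,7}:20  {2,3,5,6,7}:10  {2,4,5,6,7}:10  {3,4,5,6,7}:20
  |U|=6: {0,1,4,5,6,7}:10  {1,2,3,4,6,7}:60  {1,2,4,5,6,7}:30  {1,3,4,5,6,7}:60  {2,3,4,5,6,7}:60
  start at 0(k): 210
  start at 2(j): 70
  start at 3(i): 40
sum over floor = 320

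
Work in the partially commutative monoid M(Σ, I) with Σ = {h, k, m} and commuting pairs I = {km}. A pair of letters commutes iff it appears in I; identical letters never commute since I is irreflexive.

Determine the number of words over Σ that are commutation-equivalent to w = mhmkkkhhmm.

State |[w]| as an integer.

4

#0=m has no predecessor
#1=h depends on [0:m]
#2=m depends on [1:h]
#3=k depends on [1:h]
#4=k depends on [3:k]
#5=k depends on [4:k]
#6=h depends on [2:m, 5:k]
#7=h depends on [6:h]
#8=m depends on [7:h]
#9=m depends on [8:m]
sources: [0:m]
N(rest) = Σ N(rest − s) over sources s of rest; N(one piece) = 1:
  size 1 → [9]=1
  size 2 → [8,9]=1
  size 3 → [7,8,9]=1
  size 4 → [6,7,8,9]=1
  size 5 → [2,6,7,8,9]=1  [5,6,7,8,9]=1
  size 6 → [2,5,6,7,8,9]=2  [4,5,6,7,8,9]=1
  size 7 → [2,4,5,6,7,8,9]=3  [3,4,5,6,7,8,9]=1
  size 8 → [2,3,4,5,6,7,8,9]=4
  first=0(m) contributes 4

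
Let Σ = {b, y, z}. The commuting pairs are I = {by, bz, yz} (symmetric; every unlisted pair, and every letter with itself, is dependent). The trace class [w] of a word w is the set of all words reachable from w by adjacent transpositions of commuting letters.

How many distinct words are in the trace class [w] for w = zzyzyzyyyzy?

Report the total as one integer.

piece 0:z — minimal
piece 1:z rests on {0:z}
piece 2:y — minimal
piece 3:z rests on {1:z}
piece 4:y rests on {2:y}
piece 5:z rests on {3:z}
piece 6:y rests on {4:y}
piece 7:y rests on {6:y}
piece 8:y rests on {7:y}
piece 9:z rests on {5:z}
piece 10:y rests on {8:y}
minimal pieces: {0:z, 2:y}
ways to finish when only these pieces remain (= sum over removing one remaining piece with nothing left below it):
  1 left: {9}→1  {10}→1
  2 left: {5,9}→1  {8,10}→1  {9,10}→2
  3 left: {3,5,9}→1  {5,9,10}→3  {7,8,10}→1  {8,9,10}→3
  4 left: {1,3,5,9}→1  {3,5,9,10}→4  {5,8,9,10}→6  {6,7,8,10}→1  {7,8,9,10}→4
  5 left: {0,1,3,5,9}→1  {1,3,5,9,10}→5  {3,5,8,9,10}→10  {4,6,7,8,10}→1  {5,7,8,9,10}→10  {6,7,8,9,10}→5
  6 left: {0,1,3,5,9,10}→6  {1,3,5,8,9,10}→15  {2,4,6,7,8,10}→1  {3,5,7,8,9,10}→20  {4,6,7,8,9,10}→6  {5,6,7,8,9,10}→15
  7 left: {0,1,3,5,8,9,10}→21  {1,3,5,7,8,9,10}→35  {2,4,6,7,8,9,10}→7  {3,5,6,7,8,9,10}→35  {4,5,6,7,8,9,10}→21
  8 left: {0,1,3,5,7,8,9,10}→56  {1,3,5,6,7,8,9,10}→70  {2,4,5,6,7,8,9,10}→28  {3,4,5,6,7,8,9,10}→56
  9 left: {0,1,3,5,6,7,8,9,10}→126  {1,3,4,5,6,7,8,9,10}→126  {2,3,4,5,6,7,8,9,10}→84
  placing 0:z first → 210 extensions
  placing 2:y first → 252 extensions
total linear extensions = 462

462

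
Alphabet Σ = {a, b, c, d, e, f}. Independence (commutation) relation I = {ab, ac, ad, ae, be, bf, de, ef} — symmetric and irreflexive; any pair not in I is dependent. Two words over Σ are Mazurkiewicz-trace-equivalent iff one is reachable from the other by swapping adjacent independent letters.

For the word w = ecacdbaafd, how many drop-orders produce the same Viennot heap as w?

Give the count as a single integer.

91

0(e) covers ∅
1(c) covers 0:e
2(a) covers ∅
3(c) covers 1:c
4(d) covers 3:c
5(b) covers 4:d
6(a) covers 2:a
7(a) covers 6:a
8(f) covers 4:d, 7:a
9(d) covers 5:b, 8:f
floor of heap: 0:e, 2:a
completions by unplaced set U, small U first (add the entries for U minus each lowest piece of U):
  |U|=1: {9}:1
  |U|=2: {5,9}:1  {8,9}:1
  |U|=3: {5,8,9}:2  {7,8,9}:1
  |U|=4: {4,5,8,9}:2  {5,7,8,9}:3  {6,7,8,9}:1
  |U|=5: {2,6,7,8,9}:1  {3,4,5,8,9}:2  {4,5,7,8,9}:5  {5,6,7,8,9}:4
  |U|=6: {1,3,4,5,8,9}:2  {2,5,6,7,8,9}:5  {3,4,5,7,8,9}:7  {4,5,6,7,8,9}:9
  |U|=7: {0,1,3,4,5,8,9}:2  {1,3,4,5,7,8,9}:9  {2,4,5,6,7,8,9}:14  {3,4,5,6,7,8,9}:16
  |U|=8: {0,1,3,4,5,7,8,9}:11  {1,3,4,5,6,7,8,9}:25  {2,3,4,5,6,7,8,9}:30
  start at 0(e): 55
  start at 2(a): 36
sum over floor = 91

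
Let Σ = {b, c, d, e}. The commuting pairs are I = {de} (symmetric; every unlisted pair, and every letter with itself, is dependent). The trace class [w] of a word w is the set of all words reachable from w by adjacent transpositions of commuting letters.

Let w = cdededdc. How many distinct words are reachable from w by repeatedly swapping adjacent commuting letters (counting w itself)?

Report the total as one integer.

#0=c has no predecessor
#1=d depends on [0:c]
#2=e depends on [0:c]
#3=d depends on [1:d]
#4=e depends on [2:e]
#5=d depends on [3:d]
#6=d depends on [5:d]
#7=c depends on [4:e, 6:d]
sources: [0:c]
N(rest) = Σ N(rest − s) over sources s of rest; N(one piece) = 1:
  size 1 → [7]=1
  size 2 → [4,7]=1  [6,7]=1
  size 3 → [2,4,7]=1  [4,6,7]=2  [5,6,7]=1
  size 4 → [2,4,6,7]=3  [3,5,6,7]=1  [4,5,6,7]=3
  size 5 → [1,3,5,6,7]=1  [2,4,5,6,7]=6  [3,4,5,6,7]=4
  size 6 → [1,3,4,5,6,7]=5  [2,3,4,5,6,7]=10
  first=0(c) contributes 15

15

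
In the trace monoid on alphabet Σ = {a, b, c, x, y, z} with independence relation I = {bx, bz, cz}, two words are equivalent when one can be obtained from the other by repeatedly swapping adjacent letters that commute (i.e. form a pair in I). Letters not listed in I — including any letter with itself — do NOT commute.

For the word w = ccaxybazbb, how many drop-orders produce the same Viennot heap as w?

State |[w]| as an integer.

drop 0:c onto floor
drop 1:c onto {0:c}
drop 2:a onto {1:c}
drop 3:x onto {2:a}
drop 4:y onto {3:x}
drop 5:b onto {4:y}
drop 6:a onto {5:b}
drop 7:z onto {6:a}
drop 8:b onto {6:a}
drop 9:b onto {8:b}
ground layer = {0:c}
drop-orders for the pieces not yet dropped (sum over which currently-grounded one goes next):
  1 to go: {7} 1  {9} 1
  2 to go: {7,9} 2  {8,9} 1
  3 to go: {7,8,9} 3
  4 to go: {6,7,8,9} 3
  5 to go: {5,6,7,8,9} 3
  6 to go: {4,5,6,7,8,9} 3
  7 to go: {3,4,5,6,7,8,9} 3
  8 to go: {2,3,4,5,6,7,8,9} 3
  if 0:c drops first: 3 orders

3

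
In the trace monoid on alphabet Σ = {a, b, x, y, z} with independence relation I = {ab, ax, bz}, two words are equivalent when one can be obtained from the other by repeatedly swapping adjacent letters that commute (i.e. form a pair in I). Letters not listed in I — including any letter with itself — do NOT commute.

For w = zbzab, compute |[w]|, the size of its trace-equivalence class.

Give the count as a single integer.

10

0(z) covers ∅
1(b) covers ∅
2(z) covers 0:z
3(a) covers 2:z
4(b) covers 1:b
floor of heap: 0:z, 1:b
completions by unplaced set U, small U first (add the entries for U minus each lowest piece of U):
  |U|=1: {3}:1  {4}:1
  |U|=2: {1,4}:1  {2,3}:1  {3,4}:2
  |U|=3: {0,2,3}:1  {1,3,4}:3  {2,3,4}:3
  start at 0(z): 6
  start at 1(b): 4
sum over floor = 10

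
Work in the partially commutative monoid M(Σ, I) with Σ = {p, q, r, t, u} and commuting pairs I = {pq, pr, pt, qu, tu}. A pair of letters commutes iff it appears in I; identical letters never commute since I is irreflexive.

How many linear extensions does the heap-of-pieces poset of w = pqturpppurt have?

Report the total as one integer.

52

0(p) covers ∅
1(q) covers ∅
2(t) covers 1:q
3(u) covers 0:p
4(r) covers 2:t, 3:u
5(p) covers 3:u
6(p) covers 5:p
7(p) covers 6:p
8(u) covers 4:r, 7:p
9(r) covers 8:u
10(t) covers 9:r
floor of heap: 0:p, 1:q
completions by unplaced set U, small U first (add the entries for U minus each lowest piece of U):
  |U|=1: {10}:1
  |U|=2: {9,10}:1
  |U|=3: {8,9,10}:1
  |U|=4: {4,8,9,10}:1  {7,8,9,10}:1
  |U|=5: {2,4,8,9,10}:1  {4,7,8,9,10}:2  {6,7,8,9,10}:1
  |U|=6: {1,2,4,8,9,10}:1  {2,4,7,8,9,10}:3  {4,6,7,8,9,10}:3  {5,6,7,8,9,10}:1
  |U|=7: {1,2,4,7,8,9,10}:4  {2,4,6,7,8,9,10}:6  {4,5,6,7,8,9,10}:4
  |U|=8: {1,2,4,6,7,8,9,10}:10  {2,4,5,6,7,8,9,10}:10  {3,4,5,6,7,8,9,10}:4
  |U|=9: {0,3,4,5,6,7,8,9,10}:4  {1,2,4,5,6,7,8,9,10}:20  {2,3,4,5,6,7,8,9,10}:14
  start at 0(p): 34
  start at 1(q): 18
sum over floor = 52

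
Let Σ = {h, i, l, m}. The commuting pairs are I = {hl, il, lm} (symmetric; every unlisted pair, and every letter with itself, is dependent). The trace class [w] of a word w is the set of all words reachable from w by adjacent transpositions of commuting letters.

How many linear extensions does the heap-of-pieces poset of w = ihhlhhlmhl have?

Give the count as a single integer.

0(i) covers ∅
1(h) covers 0:i
2(h) covers 1:h
3(l) covers ∅
4(h) covers 2:h
5(h) covers 4:h
6(l) covers 3:l
7(m) covers 5:h
8(h) covers 7:m
9(l) covers 6:l
floor of heap: 0:i, 3:l
completions by unplaced set U, small U first (add the entries for U minus each lowest piece of U):
  |U|=1: {8}:1  {9}:1
  |U|=2: {6,9}:1  {7,8}:1  {8,9}:2
  |U|=3: {3,6,9}:1  {5,7,8}:1  {6,8,9}:3  {7,8,9}:3
  |U|=4: {3,6,8,9}:4  {4,5,7,8}:1  {5,7,8,9}:4  {6,7,8,9}:6
  |U|=5: {2,4,5,7,8}:1  {3,6,7,8,9}:10  {4,5,7,8,9}:5  {5,6,7,8,9}:10
  |U|=6: {1,2,4,5,7,8}:1  {2,4,5,7,8,9}:6  {3,5,6,7,8,9}:20  {4,5,6,7,8,9}:15
  |U|=7: {0,1,2,4,5,7,8}:1  {1,2,4,5,7,8,9}:7  {2,4,5,6,7,8,9}:21  {3,4,5,6,7,8,9}:35
  |U|=8: {0,1,2,4,5,7,8,9}:8  {1,2,4,5,6,7,8,9}:28  {2,3,4,5,6,7,8,9}:56
  start at 0(i): 84
  start at 3(l): 36
sum over floor = 120

120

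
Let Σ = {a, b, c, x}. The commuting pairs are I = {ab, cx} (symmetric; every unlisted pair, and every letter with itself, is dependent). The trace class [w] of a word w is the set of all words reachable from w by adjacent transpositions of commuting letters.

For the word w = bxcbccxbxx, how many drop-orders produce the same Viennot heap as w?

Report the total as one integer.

0(b) covers ∅
1(x) covers 0:b
2(c) covers 0:b
3(b) covers 1:x, 2:c
4(c) covers 3:b
5(c) covers 4:c
6(x) covers 3:b
7(b) covers 5:c, 6:x
8(x) covers 7:b
9(x) covers 8:x
floor of heap: 0:b
completions by unplaced set U, small U first (add the entries for U minus each lowest piece of U):
  |U|=1: {9}:1
  |U|=2: {8,9}:1
  |U|=3: {7,8,9}:1
  |U|=4: {5,7,8,9}:1  {6,7,8,9}:1
  |U|=5: {4,5,7,8,9}:1  {5,6,7,8,9}:2
  |U|=6: {4,5,6,7,8,9}:3
  |U|=7: {3,4,5,6,7,8,9}:3
  |U|=8: {1,3,4,5,6,7,8,9}:3  {2,3,4,5,6,7,8,9}:3
  start at 0(b): 6

6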